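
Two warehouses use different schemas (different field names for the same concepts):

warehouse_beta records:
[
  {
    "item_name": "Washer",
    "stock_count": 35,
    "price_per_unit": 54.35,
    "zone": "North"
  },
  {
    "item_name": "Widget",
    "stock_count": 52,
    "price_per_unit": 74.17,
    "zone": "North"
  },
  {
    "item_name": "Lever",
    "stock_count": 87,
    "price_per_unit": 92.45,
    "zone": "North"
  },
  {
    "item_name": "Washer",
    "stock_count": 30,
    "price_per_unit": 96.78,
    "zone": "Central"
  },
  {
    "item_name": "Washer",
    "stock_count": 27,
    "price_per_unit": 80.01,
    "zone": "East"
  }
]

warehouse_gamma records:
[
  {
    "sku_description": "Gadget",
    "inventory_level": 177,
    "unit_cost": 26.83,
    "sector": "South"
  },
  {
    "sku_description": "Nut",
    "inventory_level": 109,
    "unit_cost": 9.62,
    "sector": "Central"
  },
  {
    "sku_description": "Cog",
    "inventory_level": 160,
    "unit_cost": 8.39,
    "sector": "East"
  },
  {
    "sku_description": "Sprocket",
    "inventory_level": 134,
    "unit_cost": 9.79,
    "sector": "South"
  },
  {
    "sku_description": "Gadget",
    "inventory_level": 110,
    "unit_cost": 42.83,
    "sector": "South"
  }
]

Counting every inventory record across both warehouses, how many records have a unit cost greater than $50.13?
5

Schema mapping: "price_per_unit" (warehouse_beta) = "unit_cost" (warehouse_gamma) = unit cost

Records > $50.13 in warehouse_beta: 5
Records > $50.13 in warehouse_gamma: 0

Total count: 5 + 0 = 5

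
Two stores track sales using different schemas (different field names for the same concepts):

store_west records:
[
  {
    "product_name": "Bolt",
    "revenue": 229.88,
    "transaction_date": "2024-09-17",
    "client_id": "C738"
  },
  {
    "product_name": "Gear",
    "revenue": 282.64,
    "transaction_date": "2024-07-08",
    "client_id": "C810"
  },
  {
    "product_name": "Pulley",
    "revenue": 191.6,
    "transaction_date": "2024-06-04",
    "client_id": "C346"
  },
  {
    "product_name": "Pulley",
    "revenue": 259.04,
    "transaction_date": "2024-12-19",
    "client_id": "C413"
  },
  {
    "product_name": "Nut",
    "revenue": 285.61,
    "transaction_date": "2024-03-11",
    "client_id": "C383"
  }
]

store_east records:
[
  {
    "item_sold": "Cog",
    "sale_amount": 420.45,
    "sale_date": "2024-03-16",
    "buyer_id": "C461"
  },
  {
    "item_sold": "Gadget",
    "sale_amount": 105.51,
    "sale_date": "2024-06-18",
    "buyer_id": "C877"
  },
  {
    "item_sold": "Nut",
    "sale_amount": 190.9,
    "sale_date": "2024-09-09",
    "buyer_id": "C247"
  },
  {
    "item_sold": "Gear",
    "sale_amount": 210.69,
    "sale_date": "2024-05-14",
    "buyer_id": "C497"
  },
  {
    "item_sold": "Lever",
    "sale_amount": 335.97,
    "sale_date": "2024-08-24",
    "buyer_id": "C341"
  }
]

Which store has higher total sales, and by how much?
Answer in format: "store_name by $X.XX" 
store_east by $14.75

Schema mapping: "revenue" (store_west) = "sale_amount" (store_east) = sale amount

Total for store_west: 1248.77
Total for store_east: 1263.52

Difference: |1248.77 - 1263.52| = 14.75
store_east has higher sales by $14.75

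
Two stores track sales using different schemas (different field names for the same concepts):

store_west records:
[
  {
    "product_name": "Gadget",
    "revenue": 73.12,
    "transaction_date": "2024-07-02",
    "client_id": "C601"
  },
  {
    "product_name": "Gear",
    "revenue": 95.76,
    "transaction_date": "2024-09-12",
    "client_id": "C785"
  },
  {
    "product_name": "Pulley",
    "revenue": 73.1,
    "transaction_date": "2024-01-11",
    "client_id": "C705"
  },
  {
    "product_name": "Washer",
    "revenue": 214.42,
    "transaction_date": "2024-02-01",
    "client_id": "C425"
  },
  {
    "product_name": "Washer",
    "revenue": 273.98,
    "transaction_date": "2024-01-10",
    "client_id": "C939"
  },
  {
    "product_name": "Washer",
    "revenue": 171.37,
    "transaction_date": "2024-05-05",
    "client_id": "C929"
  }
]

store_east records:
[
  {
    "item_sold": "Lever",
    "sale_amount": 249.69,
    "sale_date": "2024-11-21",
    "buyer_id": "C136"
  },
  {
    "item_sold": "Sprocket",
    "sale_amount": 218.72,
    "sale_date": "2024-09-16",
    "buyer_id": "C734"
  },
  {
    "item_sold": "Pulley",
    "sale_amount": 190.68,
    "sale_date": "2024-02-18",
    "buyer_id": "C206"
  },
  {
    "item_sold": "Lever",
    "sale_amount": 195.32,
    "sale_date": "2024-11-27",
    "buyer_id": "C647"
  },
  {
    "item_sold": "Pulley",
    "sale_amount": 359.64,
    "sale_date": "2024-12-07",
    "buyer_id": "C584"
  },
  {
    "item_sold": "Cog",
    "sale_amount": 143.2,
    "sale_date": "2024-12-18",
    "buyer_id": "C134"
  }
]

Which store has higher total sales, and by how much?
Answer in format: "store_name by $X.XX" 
store_east by $455.50

Schema mapping: "revenue" (store_west) = "sale_amount" (store_east) = sale amount

Total for store_west: 901.75
Total for store_east: 1357.25

Difference: |901.75 - 1357.25| = 455.50
store_east has higher sales by $455.50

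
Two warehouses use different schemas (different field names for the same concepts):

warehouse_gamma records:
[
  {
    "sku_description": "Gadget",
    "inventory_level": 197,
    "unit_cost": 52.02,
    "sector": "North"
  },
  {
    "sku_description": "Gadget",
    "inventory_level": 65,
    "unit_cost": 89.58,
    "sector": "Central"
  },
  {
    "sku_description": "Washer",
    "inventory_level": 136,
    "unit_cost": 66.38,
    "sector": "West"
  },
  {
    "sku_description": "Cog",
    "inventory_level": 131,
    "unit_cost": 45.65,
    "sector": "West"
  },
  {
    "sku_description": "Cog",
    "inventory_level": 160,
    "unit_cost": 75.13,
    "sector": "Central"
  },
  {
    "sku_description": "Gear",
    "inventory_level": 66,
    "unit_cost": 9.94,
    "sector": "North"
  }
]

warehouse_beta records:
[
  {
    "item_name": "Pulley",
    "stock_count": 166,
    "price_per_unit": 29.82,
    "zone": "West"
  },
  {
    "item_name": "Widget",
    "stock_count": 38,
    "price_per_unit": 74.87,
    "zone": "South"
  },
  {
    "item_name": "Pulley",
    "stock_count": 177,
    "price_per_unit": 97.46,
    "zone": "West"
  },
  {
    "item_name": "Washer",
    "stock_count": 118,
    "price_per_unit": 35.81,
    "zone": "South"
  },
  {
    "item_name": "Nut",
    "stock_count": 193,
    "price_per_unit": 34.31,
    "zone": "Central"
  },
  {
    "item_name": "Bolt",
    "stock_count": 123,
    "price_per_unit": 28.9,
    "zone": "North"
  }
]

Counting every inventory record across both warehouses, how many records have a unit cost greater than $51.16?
6

Schema mapping: "unit_cost" (warehouse_gamma) = "price_per_unit" (warehouse_beta) = unit cost

Records > $51.16 in warehouse_gamma: 4
Records > $51.16 in warehouse_beta: 2

Total count: 4 + 2 = 6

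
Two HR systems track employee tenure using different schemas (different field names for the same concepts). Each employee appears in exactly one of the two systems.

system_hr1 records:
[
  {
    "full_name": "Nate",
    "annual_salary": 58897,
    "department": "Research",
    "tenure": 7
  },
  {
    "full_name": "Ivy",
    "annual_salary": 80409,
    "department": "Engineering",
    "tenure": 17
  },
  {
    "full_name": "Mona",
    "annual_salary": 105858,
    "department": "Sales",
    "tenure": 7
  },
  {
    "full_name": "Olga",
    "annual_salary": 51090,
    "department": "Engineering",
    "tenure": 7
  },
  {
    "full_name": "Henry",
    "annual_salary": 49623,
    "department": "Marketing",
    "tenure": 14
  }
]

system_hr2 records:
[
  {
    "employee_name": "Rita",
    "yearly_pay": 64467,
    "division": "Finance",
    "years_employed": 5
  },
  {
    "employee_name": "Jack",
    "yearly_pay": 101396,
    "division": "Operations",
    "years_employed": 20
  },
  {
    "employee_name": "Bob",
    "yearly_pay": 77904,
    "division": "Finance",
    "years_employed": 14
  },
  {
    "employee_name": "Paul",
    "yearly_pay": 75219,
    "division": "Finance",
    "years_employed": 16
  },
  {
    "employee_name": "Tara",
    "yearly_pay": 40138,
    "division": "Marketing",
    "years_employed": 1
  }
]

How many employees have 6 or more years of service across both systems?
8

Reconcile schemas: "tenure" (system_hr1) = "years_employed" (system_hr2) = years of service

From system_hr1: 5 employees with >= 6 years
From system_hr2: 3 employees with >= 6 years

Total: 5 + 3 = 8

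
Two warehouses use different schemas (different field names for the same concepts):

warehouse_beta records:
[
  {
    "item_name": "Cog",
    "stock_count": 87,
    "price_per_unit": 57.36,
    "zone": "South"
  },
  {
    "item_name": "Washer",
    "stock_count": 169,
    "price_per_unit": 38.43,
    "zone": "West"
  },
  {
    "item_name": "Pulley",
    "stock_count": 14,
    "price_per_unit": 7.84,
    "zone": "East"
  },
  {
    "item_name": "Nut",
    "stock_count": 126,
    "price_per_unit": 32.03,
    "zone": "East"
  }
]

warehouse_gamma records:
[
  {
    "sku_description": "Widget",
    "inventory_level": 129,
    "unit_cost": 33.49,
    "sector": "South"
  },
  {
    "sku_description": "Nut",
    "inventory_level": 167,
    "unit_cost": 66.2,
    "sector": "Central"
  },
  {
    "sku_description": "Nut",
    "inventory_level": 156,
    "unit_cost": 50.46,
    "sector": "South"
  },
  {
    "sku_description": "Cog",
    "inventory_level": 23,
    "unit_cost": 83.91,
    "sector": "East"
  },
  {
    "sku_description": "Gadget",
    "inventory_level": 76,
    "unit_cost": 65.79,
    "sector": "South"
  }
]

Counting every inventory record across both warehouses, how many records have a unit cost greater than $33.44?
7

Schema mapping: "price_per_unit" (warehouse_beta) = "unit_cost" (warehouse_gamma) = unit cost

Records > $33.44 in warehouse_beta: 2
Records > $33.44 in warehouse_gamma: 5

Total count: 2 + 5 = 7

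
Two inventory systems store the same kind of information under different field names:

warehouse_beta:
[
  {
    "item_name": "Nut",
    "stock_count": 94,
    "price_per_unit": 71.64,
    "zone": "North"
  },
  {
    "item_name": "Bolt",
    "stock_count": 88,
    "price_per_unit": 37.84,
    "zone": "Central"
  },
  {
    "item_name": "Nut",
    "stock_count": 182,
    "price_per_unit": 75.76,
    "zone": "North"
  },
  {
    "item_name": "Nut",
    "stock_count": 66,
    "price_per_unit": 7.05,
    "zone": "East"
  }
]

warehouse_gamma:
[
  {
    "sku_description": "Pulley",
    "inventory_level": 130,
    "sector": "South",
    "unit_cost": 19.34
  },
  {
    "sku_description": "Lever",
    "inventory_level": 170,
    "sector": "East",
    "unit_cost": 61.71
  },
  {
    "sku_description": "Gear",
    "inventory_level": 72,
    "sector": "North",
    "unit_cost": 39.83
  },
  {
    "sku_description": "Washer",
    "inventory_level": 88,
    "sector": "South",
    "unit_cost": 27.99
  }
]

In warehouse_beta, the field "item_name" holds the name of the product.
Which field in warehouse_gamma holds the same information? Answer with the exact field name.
sku_description

In warehouse_beta, "item_name" holds the name of the product.
The fields in warehouse_gamma are: "sku_description", "inventory_level", "sector", "unit_cost".
"sku_description" is the match: the name refers to the same concept and its values are product-name strings (e.g. 'Gear', 'Lever').
The other fields ("inventory_level", "sector", "unit_cost") hold different kinds of data.

So "item_name" in warehouse_beta corresponds to "sku_description" in warehouse_gamma.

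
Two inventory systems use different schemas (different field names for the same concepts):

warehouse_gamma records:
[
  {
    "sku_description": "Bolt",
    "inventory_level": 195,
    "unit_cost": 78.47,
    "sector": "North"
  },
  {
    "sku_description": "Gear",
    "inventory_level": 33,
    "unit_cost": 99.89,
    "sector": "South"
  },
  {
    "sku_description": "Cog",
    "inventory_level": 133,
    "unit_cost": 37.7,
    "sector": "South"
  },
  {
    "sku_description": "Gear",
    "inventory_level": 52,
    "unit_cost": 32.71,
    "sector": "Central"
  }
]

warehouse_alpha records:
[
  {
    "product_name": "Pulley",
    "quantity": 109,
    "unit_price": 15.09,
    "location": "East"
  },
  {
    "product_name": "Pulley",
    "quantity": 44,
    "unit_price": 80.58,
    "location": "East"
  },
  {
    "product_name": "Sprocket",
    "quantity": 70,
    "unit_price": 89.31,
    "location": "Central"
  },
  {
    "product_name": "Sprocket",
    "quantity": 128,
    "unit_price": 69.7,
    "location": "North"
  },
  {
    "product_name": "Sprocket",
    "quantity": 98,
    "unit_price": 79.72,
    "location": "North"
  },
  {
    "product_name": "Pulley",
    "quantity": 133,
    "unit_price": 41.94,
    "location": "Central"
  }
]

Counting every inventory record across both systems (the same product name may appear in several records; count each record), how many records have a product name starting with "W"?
0

Schema mapping: "sku_description" (warehouse_gamma) = "product_name" (warehouse_alpha) = product name

Records with product name starting with "W" in warehouse_gamma: 0
Records with product name starting with "W" in warehouse_alpha: 0

Total: 0 + 0 = 0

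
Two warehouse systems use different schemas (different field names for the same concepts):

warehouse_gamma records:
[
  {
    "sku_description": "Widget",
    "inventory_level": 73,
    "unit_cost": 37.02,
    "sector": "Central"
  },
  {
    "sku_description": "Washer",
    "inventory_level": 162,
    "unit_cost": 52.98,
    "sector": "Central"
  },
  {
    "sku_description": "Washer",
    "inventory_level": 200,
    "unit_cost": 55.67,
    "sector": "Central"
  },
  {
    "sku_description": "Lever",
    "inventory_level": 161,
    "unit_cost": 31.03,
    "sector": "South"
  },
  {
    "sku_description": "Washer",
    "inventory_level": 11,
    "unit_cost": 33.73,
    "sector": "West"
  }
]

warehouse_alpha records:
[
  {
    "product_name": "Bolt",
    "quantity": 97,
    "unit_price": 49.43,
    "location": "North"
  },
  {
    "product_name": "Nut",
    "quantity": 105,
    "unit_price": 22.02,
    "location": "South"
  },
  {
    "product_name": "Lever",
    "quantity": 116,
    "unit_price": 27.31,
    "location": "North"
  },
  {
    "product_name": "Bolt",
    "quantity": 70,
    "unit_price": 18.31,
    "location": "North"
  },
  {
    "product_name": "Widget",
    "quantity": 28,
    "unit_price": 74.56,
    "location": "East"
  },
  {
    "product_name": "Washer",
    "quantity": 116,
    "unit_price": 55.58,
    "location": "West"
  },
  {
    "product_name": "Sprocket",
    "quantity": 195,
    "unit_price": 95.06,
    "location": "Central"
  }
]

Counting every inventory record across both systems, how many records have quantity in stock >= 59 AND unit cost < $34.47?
4

Schema mappings:
- "inventory_level" (warehouse_gamma) = "quantity" (warehouse_alpha) = quantity
- "unit_cost" (warehouse_gamma) = "unit_price" (warehouse_alpha) = unit cost

Records meeting both conditions in warehouse_gamma: 1
Records meeting both conditions in warehouse_alpha: 3

Total: 1 + 3 = 4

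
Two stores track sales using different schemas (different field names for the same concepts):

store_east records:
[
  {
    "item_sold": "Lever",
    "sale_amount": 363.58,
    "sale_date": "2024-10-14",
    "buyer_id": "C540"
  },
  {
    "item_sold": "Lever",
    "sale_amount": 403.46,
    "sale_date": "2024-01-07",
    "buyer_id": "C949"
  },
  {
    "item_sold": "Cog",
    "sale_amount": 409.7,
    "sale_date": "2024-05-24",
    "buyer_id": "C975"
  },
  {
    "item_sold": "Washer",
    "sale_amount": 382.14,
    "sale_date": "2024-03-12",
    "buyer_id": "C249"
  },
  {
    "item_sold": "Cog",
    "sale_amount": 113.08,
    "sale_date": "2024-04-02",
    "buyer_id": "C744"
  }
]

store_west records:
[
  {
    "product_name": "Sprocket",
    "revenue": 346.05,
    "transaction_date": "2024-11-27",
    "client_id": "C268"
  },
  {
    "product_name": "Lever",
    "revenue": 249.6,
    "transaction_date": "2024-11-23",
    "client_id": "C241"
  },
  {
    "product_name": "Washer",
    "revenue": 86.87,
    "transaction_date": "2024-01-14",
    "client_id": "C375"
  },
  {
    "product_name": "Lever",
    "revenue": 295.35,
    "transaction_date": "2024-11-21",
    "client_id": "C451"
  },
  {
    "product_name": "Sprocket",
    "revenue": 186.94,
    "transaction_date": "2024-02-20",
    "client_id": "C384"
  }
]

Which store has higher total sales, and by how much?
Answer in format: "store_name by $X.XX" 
store_east by $507.15

Schema mapping: "sale_amount" (store_east) = "revenue" (store_west) = sale amount

Total for store_east: 1671.96
Total for store_west: 1164.81

Difference: |1671.96 - 1164.81| = 507.15
store_east has higher sales by $507.15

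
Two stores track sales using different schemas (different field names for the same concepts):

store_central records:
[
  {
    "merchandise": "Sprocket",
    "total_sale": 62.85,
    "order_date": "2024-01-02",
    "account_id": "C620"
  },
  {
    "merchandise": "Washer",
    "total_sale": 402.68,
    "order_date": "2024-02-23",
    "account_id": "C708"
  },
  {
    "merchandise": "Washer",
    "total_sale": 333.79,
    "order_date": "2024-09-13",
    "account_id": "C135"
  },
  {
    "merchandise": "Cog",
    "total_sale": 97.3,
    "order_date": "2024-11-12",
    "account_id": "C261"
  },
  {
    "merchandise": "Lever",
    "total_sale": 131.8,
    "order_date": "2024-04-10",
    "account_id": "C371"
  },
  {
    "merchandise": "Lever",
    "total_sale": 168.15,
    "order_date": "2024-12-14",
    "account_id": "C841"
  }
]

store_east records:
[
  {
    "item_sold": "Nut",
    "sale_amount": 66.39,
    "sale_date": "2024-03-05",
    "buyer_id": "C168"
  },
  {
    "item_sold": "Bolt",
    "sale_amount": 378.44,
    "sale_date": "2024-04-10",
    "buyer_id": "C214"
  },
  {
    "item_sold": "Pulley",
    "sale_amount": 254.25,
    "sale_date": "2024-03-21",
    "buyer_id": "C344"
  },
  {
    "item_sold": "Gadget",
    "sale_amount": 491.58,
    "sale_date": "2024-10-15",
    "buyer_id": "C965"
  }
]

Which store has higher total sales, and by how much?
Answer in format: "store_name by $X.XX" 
store_central by $5.91

Schema mapping: "total_sale" (store_central) = "sale_amount" (store_east) = sale amount

Total for store_central: 1196.57
Total for store_east: 1190.66

Difference: |1196.57 - 1190.66| = 5.91
store_central has higher sales by $5.91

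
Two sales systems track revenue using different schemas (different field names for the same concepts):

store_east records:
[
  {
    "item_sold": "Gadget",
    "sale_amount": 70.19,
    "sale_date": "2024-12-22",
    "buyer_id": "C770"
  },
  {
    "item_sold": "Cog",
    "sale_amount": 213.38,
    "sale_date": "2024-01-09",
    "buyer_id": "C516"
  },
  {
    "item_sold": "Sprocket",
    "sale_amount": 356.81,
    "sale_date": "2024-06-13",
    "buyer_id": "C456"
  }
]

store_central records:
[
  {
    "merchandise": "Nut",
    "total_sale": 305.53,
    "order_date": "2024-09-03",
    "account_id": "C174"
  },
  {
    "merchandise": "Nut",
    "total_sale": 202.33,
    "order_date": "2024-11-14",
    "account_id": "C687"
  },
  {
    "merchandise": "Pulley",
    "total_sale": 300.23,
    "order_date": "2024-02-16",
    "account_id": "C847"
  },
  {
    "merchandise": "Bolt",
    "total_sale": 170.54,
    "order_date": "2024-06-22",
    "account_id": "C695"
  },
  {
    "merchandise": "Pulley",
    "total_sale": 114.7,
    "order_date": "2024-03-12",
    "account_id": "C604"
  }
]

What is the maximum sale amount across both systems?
356.81

Reconcile: "sale_amount" (store_east) = "total_sale" (store_central) = sale amount

Maximum in store_east: 356.81
Maximum in store_central: 305.53

Overall maximum: max(356.81, 305.53) = 356.81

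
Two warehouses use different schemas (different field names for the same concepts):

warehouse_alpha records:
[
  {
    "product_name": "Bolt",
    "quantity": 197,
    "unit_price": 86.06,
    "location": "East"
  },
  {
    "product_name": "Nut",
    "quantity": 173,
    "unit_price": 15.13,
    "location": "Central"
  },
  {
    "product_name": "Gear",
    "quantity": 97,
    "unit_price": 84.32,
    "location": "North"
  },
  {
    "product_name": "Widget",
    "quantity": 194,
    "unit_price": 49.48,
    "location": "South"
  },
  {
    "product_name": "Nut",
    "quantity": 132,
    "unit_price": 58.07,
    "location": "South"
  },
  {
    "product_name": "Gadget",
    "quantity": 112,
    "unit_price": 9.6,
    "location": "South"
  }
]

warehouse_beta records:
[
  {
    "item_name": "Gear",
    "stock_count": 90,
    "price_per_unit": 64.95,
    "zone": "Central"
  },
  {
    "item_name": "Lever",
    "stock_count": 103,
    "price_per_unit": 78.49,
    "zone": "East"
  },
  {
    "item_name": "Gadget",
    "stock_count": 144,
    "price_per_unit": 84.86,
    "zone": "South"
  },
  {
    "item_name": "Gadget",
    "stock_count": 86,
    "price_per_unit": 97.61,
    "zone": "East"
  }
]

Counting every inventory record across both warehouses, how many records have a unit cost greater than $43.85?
8

Schema mapping: "unit_price" (warehouse_alpha) = "price_per_unit" (warehouse_beta) = unit cost

Records > $43.85 in warehouse_alpha: 4
Records > $43.85 in warehouse_beta: 4

Total count: 4 + 4 = 8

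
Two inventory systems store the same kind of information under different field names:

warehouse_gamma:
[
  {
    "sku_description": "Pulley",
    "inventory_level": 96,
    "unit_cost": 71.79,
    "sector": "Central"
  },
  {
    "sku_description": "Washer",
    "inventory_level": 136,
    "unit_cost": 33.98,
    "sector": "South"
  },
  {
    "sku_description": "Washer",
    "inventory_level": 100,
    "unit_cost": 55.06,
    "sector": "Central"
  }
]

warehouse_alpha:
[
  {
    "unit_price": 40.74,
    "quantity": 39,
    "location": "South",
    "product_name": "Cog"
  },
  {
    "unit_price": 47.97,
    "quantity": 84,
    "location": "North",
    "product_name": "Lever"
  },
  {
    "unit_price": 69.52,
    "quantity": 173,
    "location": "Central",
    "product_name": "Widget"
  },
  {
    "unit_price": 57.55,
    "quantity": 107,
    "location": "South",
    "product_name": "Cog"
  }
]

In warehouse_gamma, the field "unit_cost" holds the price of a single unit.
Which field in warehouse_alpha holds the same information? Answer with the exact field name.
unit_price

In warehouse_gamma, "unit_cost" holds the price of a single unit.
The fields in warehouse_alpha are: "unit_price", "quantity", "location", "product_name".
"unit_price" is the match: the name refers to the same concept and its values are decimal currency amounts (e.g. 40.74, 47.97).
The other fields ("quantity", "location", "product_name") hold different kinds of data.

So "unit_cost" in warehouse_gamma corresponds to "unit_price" in warehouse_alpha.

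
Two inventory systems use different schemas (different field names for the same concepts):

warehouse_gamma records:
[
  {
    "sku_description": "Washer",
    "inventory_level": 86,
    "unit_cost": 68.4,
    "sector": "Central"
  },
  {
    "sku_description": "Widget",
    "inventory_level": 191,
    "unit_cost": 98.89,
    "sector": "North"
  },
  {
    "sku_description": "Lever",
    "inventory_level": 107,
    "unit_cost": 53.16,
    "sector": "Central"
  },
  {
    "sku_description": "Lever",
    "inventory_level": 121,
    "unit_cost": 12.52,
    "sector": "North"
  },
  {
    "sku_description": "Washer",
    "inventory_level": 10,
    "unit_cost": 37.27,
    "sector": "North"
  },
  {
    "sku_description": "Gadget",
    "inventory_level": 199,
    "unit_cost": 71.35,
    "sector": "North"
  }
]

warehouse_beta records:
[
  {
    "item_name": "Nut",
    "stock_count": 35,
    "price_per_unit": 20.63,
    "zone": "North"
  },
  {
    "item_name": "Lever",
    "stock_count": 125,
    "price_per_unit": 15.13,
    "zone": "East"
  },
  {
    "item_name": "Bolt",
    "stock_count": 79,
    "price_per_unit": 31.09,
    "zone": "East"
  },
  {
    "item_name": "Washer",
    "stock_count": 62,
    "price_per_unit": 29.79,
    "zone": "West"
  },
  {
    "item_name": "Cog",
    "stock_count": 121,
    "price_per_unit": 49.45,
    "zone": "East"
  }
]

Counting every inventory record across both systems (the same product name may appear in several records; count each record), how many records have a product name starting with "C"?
1

Schema mapping: "sku_description" (warehouse_gamma) = "item_name" (warehouse_beta) = product name

Records with product name starting with "C" in warehouse_gamma: 0
Records with product name starting with "C" in warehouse_beta: 1

Total: 0 + 1 = 1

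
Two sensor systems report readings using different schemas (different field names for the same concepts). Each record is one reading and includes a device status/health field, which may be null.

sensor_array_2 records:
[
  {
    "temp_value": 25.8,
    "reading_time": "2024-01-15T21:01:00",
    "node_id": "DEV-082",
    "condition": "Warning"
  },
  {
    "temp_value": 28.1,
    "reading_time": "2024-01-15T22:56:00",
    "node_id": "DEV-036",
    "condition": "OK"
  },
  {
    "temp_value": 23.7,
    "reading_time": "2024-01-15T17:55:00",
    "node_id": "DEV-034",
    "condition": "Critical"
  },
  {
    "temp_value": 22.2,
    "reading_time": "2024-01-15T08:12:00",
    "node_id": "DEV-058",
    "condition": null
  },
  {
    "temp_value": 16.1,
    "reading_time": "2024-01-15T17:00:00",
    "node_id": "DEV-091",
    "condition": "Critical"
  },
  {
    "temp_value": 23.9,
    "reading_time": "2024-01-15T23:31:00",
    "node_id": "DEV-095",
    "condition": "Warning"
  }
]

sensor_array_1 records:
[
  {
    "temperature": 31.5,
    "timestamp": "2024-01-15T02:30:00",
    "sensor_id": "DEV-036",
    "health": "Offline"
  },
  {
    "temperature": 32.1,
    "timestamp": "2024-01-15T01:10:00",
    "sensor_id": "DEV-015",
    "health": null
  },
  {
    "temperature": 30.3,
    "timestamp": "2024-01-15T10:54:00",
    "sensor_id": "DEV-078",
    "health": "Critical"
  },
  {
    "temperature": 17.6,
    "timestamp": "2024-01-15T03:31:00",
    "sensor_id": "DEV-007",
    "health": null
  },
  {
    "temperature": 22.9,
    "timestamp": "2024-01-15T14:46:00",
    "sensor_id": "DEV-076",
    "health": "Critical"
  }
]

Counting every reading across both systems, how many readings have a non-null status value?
8

Schema mapping: "condition" (sensor_array_2) = "health" (sensor_array_1) = status

Non-null in sensor_array_2: 5
Non-null in sensor_array_1: 3

Total non-null: 5 + 3 = 8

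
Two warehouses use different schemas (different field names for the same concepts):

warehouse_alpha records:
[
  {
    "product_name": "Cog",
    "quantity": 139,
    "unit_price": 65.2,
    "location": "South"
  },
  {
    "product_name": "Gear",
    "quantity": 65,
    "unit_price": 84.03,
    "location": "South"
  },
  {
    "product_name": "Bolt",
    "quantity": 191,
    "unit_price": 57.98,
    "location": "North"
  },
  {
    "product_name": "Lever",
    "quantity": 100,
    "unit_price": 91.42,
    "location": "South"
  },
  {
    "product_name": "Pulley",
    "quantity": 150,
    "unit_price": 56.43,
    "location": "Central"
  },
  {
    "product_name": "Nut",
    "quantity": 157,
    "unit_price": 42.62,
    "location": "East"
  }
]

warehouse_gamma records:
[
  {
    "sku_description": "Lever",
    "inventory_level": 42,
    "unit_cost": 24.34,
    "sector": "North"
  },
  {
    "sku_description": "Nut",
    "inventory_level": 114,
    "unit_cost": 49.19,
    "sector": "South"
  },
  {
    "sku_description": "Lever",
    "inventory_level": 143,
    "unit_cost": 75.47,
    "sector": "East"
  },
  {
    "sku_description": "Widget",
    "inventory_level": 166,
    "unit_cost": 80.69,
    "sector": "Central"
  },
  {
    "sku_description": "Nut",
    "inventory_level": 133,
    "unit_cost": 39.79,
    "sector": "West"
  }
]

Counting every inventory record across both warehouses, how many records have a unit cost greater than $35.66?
10

Schema mapping: "unit_price" (warehouse_alpha) = "unit_cost" (warehouse_gamma) = unit cost

Records > $35.66 in warehouse_alpha: 6
Records > $35.66 in warehouse_gamma: 4

Total count: 6 + 4 = 10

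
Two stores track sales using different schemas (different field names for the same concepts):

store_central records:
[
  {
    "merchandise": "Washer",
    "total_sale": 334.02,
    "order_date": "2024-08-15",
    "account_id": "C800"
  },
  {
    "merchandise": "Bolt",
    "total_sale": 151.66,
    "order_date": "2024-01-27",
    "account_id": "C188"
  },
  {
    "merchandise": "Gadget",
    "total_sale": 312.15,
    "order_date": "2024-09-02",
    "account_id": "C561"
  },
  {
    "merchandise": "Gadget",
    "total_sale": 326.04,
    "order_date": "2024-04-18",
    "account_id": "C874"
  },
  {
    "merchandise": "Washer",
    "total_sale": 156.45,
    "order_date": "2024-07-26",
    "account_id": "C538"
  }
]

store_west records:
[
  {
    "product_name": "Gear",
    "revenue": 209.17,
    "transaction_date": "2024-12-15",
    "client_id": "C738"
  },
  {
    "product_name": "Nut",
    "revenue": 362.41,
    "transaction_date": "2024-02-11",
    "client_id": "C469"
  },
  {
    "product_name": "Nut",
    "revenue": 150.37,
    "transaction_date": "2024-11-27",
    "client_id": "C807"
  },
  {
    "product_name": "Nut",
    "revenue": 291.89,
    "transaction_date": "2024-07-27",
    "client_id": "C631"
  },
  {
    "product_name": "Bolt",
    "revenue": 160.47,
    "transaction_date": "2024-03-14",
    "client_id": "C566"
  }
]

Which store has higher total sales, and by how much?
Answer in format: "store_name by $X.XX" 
store_central by $106.01

Schema mapping: "total_sale" (store_central) = "revenue" (store_west) = sale amount

Total for store_central: 1280.32
Total for store_west: 1174.31

Difference: |1280.32 - 1174.31| = 106.01
store_central has higher sales by $106.01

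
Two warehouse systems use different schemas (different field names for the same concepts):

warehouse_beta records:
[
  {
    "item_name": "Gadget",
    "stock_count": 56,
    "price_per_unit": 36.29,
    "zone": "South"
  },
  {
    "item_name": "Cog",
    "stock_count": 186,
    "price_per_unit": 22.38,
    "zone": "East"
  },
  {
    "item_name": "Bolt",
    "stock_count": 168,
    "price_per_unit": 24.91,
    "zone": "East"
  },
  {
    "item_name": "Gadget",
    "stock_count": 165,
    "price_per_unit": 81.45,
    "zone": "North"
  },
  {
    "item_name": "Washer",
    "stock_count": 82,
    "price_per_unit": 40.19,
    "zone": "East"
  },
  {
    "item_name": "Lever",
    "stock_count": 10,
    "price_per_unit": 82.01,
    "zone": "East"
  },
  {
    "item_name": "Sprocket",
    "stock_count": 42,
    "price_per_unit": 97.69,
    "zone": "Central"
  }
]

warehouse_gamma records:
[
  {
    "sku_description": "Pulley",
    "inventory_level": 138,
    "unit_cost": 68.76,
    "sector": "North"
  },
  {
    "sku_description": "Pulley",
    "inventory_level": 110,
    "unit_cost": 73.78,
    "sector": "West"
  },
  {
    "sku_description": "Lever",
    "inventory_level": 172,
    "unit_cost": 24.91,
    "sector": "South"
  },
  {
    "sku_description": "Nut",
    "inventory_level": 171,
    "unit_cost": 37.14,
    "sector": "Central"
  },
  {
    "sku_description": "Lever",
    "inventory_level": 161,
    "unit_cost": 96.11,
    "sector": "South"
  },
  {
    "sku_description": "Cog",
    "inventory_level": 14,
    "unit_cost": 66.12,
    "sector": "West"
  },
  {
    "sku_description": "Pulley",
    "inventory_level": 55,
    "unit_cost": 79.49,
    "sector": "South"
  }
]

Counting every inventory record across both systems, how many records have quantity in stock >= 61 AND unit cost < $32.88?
3

Schema mappings:
- "stock_count" (warehouse_beta) = "inventory_level" (warehouse_gamma) = quantity
- "price_per_unit" (warehouse_beta) = "unit_cost" (warehouse_gamma) = unit cost

Records meeting both conditions in warehouse_beta: 2
Records meeting both conditions in warehouse_gamma: 1

Total: 2 + 1 = 3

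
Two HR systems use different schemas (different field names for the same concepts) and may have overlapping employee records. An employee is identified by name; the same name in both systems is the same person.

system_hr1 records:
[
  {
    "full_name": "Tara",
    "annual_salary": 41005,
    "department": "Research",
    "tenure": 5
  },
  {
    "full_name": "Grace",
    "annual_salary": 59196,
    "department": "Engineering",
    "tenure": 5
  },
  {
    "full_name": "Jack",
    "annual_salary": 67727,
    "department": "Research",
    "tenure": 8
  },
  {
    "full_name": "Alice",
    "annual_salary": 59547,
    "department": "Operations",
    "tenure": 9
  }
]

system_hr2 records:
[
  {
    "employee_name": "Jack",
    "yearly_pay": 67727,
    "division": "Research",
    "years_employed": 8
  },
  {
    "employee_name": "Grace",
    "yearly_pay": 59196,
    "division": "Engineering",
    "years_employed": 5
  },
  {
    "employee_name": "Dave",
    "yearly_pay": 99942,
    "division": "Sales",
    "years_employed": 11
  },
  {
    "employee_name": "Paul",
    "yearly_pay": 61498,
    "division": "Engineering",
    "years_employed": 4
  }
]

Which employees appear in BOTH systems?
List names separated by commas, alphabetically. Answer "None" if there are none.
Grace, Jack

Schema mapping: "full_name" (system_hr1) = "employee_name" (system_hr2) = employee name

Names in system_hr1: ['Alice', 'Grace', 'Jack', 'Tara']
Names in system_hr2: ['Dave', 'Grace', 'Jack', 'Paul']

Intersection: ['Grace', 'Jack']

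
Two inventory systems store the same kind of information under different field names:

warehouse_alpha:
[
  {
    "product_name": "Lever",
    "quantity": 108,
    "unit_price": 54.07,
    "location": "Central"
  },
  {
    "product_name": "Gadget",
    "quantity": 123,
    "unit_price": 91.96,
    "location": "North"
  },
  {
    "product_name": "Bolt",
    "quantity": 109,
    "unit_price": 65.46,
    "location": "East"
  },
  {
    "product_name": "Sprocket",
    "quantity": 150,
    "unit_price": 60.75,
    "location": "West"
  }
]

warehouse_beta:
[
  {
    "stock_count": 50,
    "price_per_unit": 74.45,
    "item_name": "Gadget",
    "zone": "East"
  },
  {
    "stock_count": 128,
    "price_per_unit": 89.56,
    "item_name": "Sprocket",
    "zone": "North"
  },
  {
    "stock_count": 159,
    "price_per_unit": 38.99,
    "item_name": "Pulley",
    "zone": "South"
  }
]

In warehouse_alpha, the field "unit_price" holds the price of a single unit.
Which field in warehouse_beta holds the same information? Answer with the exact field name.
price_per_unit

In warehouse_alpha, "unit_price" holds the price of a single unit.
The fields in warehouse_beta are: "stock_count", "price_per_unit", "item_name", "zone".
"price_per_unit" is the match: the name refers to the same concept and its values are decimal currency amounts (e.g. 74.45, 89.56).
The other fields ("stock_count", "item_name", "zone") hold different kinds of data.

So "unit_price" in warehouse_alpha corresponds to "price_per_unit" in warehouse_beta.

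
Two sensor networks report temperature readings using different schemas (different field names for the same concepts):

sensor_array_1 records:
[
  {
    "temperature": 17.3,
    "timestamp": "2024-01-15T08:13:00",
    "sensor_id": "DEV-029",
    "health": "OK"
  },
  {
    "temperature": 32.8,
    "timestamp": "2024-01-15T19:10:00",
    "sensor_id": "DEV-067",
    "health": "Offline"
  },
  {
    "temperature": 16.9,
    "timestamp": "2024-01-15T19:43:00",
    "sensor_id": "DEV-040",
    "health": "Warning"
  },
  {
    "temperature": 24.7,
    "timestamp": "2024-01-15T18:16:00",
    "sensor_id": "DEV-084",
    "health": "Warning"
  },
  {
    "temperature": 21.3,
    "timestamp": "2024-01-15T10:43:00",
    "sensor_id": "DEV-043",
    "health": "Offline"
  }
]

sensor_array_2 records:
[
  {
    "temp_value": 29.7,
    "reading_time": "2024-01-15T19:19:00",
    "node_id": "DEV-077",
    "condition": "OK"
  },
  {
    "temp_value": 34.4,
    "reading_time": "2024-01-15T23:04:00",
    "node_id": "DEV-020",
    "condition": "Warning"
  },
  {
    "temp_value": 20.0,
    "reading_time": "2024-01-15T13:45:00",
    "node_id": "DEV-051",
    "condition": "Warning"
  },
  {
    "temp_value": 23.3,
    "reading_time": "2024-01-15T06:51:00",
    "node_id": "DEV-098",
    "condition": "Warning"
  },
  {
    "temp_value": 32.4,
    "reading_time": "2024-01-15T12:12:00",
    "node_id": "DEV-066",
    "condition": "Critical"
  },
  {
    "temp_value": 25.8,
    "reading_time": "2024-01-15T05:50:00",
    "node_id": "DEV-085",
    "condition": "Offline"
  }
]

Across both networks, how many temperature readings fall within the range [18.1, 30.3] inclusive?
6

Schema mapping: "temperature" (sensor_array_1) = "temp_value" (sensor_array_2) = temperature

Readings in [18.1, 30.3] from sensor_array_1: 2
Readings in [18.1, 30.3] from sensor_array_2: 4

Total count: 2 + 4 = 6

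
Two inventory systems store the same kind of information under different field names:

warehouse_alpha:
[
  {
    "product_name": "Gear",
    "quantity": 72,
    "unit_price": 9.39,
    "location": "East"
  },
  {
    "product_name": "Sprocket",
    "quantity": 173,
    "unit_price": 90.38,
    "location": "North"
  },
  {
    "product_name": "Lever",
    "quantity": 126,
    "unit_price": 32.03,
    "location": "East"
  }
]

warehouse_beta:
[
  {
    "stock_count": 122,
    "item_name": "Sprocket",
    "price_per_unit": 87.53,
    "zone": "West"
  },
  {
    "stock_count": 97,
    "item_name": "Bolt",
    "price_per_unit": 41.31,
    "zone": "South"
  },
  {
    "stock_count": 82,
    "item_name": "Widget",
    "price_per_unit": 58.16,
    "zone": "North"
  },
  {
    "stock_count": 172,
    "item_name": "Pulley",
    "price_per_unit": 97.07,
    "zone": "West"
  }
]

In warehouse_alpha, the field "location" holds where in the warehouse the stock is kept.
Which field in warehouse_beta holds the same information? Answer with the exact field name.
zone

In warehouse_alpha, "location" holds where in the warehouse the stock is kept.
The fields in warehouse_beta are: "stock_count", "item_name", "price_per_unit", "zone".
"zone" is the match: the name refers to the same concept and its values are area labels (e.g. 'North', 'South').
The other fields ("stock_count", "item_name", "price_per_unit") hold different kinds of data.

So "location" in warehouse_alpha corresponds to "zone" in warehouse_beta.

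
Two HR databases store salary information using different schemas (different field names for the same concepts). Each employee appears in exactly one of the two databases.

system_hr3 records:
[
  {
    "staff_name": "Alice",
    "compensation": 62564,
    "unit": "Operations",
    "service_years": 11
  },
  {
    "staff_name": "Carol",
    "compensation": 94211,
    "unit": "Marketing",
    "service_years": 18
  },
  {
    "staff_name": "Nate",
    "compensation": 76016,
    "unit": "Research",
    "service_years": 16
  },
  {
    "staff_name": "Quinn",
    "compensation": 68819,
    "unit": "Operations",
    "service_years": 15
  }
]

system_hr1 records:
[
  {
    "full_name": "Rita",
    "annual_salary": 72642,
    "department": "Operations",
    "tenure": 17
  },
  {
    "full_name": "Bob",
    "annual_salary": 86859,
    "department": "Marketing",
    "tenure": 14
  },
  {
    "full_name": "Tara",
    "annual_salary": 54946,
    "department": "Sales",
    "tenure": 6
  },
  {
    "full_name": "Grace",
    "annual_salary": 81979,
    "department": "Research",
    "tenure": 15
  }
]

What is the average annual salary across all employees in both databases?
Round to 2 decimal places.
74754.50

Schema mapping: "compensation" (system_hr3) = "annual_salary" (system_hr1) = annual salary

All salaries: [62564, 94211, 76016, 68819, 72642, 86859, 54946, 81979]
Sum: 598036
Count: 8
Average: 598036 / 8 = 74754.50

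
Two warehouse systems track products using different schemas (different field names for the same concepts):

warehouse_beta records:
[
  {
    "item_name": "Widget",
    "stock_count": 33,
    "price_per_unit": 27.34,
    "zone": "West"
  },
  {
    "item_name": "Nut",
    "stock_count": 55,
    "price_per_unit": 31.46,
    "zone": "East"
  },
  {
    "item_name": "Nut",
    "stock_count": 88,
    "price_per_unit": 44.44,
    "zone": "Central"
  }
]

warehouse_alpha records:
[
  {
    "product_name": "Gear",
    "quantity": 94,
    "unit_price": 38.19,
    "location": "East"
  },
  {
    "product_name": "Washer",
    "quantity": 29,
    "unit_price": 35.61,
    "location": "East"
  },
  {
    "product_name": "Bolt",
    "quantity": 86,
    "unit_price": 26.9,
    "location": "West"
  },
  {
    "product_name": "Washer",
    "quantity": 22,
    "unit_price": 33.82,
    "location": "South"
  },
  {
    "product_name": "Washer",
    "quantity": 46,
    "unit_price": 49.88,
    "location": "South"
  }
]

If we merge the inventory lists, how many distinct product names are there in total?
5

Schema mapping: "item_name" (warehouse_beta) = "product_name" (warehouse_alpha) = product name

Products in warehouse_beta: ['Nut', 'Widget']
Products in warehouse_alpha: ['Bolt', 'Gear', 'Washer']

Union (unique products): ['Bolt', 'Gear', 'Nut', 'Washer', 'Widget']
Count: 5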